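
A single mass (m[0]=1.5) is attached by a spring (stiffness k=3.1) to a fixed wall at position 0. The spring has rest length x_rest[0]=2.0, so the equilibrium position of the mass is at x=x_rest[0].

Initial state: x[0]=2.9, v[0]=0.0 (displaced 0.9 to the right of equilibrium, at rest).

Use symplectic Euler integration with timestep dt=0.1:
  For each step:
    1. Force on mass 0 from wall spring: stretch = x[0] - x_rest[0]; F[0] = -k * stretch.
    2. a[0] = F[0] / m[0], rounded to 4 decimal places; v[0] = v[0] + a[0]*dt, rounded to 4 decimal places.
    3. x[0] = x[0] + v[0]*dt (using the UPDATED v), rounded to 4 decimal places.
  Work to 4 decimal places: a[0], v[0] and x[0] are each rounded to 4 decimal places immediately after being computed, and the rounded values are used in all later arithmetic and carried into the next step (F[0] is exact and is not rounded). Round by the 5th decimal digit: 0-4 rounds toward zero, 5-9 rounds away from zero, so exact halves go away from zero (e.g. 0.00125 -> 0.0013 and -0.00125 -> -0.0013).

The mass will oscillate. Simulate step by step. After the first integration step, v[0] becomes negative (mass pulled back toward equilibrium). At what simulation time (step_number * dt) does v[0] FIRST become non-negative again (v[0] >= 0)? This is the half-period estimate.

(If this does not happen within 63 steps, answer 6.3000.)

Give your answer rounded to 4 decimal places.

Answer: 2.2000

Derivation:
Step 0: x=[2.9000] v=[0.0000]
Step 1: x=[2.8814] v=[-0.1860]
Step 2: x=[2.8446] v=[-0.3682]
Step 3: x=[2.7903] v=[-0.5428]
Step 4: x=[2.7197] v=[-0.7061]
Step 5: x=[2.6342] v=[-0.8548]
Step 6: x=[2.5356] v=[-0.9859]
Step 7: x=[2.4259] v=[-1.0966]
Step 8: x=[2.3074] v=[-1.1846]
Step 9: x=[2.1826] v=[-1.2481]
Step 10: x=[2.0540] v=[-1.2858]
Step 11: x=[1.9243] v=[-1.2970]
Step 12: x=[1.7962] v=[-1.2814]
Step 13: x=[1.6723] v=[-1.2393]
Step 14: x=[1.5551] v=[-1.1716]
Step 15: x=[1.4471] v=[-1.0797]
Step 16: x=[1.3506] v=[-0.9654]
Step 17: x=[1.2675] v=[-0.8312]
Step 18: x=[1.1995] v=[-0.6798]
Step 19: x=[1.1481] v=[-0.5144]
Step 20: x=[1.1143] v=[-0.3383]
Step 21: x=[1.0988] v=[-0.1553]
Step 22: x=[1.1019] v=[0.0310]
First v>=0 after going negative at step 22, time=2.2000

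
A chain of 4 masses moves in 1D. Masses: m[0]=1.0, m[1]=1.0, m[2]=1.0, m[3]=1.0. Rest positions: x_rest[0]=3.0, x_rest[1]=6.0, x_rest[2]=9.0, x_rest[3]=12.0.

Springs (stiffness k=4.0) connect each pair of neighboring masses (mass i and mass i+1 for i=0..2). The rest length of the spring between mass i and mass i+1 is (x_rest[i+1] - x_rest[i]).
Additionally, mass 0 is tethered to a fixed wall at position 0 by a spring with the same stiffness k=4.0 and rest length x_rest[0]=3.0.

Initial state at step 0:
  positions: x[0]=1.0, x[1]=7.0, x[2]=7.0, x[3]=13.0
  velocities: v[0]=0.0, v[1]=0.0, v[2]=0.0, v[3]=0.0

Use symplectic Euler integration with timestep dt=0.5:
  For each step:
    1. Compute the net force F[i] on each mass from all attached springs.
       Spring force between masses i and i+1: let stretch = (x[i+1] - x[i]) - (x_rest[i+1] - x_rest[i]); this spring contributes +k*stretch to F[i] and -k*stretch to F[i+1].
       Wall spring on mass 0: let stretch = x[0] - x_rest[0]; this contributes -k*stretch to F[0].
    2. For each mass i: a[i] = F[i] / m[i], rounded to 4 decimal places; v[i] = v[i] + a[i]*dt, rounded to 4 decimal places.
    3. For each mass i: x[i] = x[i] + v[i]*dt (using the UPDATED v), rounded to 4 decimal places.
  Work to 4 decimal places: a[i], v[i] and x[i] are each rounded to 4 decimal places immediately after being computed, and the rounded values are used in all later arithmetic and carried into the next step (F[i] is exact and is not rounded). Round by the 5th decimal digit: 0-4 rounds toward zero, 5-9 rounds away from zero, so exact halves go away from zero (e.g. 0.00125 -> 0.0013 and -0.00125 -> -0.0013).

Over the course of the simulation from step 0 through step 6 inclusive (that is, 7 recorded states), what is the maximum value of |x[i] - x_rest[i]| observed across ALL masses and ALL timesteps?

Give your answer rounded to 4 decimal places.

Answer: 6.0000

Derivation:
Step 0: x=[1.0000 7.0000 7.0000 13.0000] v=[0.0000 0.0000 0.0000 0.0000]
Step 1: x=[6.0000 1.0000 13.0000 10.0000] v=[10.0000 -12.0000 12.0000 -6.0000]
Step 2: x=[0.0000 12.0000 4.0000 13.0000] v=[-12.0000 22.0000 -18.0000 6.0000]
Step 3: x=[6.0000 3.0000 12.0000 10.0000] v=[12.0000 -18.0000 16.0000 -6.0000]
Step 4: x=[3.0000 6.0000 9.0000 12.0000] v=[-6.0000 6.0000 -6.0000 4.0000]
Step 5: x=[0.0000 9.0000 6.0000 14.0000] v=[-6.0000 6.0000 -6.0000 4.0000]
Step 6: x=[6.0000 0.0000 14.0000 11.0000] v=[12.0000 -18.0000 16.0000 -6.0000]
Max displacement = 6.0000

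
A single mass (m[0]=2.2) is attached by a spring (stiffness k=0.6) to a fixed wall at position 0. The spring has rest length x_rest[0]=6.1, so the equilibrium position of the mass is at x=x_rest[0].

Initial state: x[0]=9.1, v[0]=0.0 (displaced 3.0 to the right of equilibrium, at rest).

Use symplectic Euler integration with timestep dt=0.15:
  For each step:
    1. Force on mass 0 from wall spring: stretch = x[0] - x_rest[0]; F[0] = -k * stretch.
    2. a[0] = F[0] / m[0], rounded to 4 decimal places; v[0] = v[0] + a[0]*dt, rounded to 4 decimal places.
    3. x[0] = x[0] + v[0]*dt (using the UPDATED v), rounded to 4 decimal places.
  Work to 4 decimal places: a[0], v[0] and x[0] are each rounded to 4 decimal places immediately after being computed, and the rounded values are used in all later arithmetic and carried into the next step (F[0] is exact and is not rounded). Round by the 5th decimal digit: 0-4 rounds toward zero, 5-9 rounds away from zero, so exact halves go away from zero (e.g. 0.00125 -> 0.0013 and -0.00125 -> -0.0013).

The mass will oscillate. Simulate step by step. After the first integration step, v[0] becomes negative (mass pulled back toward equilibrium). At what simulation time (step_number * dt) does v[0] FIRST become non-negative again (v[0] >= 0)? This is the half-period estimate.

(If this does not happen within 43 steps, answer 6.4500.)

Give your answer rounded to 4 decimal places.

Step 0: x=[9.1000] v=[0.0000]
Step 1: x=[9.0816] v=[-0.1227]
Step 2: x=[9.0449] v=[-0.2447]
Step 3: x=[8.9901] v=[-0.3652]
Step 4: x=[8.9176] v=[-0.4834]
Step 5: x=[8.8278] v=[-0.5987]
Step 6: x=[8.7213] v=[-0.7103]
Step 7: x=[8.5987] v=[-0.8175]
Step 8: x=[8.4607] v=[-0.9197]
Step 9: x=[8.3083] v=[-1.0163]
Step 10: x=[8.1423] v=[-1.1066]
Step 11: x=[7.9638] v=[-1.1902]
Step 12: x=[7.7738] v=[-1.2664]
Step 13: x=[7.5736] v=[-1.3349]
Step 14: x=[7.3643] v=[-1.3952]
Step 15: x=[7.1473] v=[-1.4469]
Step 16: x=[6.9238] v=[-1.4897]
Step 17: x=[6.6953] v=[-1.5234]
Step 18: x=[6.4631] v=[-1.5478]
Step 19: x=[6.2287] v=[-1.5627]
Step 20: x=[5.9935] v=[-1.5680]
Step 21: x=[5.7589] v=[-1.5637]
Step 22: x=[5.5264] v=[-1.5498]
Step 23: x=[5.2975] v=[-1.5263]
Step 24: x=[5.0735] v=[-1.4935]
Step 25: x=[4.8558] v=[-1.4515]
Step 26: x=[4.6457] v=[-1.4006]
Step 27: x=[4.4445] v=[-1.3411]
Step 28: x=[4.2535] v=[-1.2734]
Step 29: x=[4.0738] v=[-1.1979]
Step 30: x=[3.9066] v=[-1.1150]
Step 31: x=[3.7528] v=[-1.0253]
Step 32: x=[3.6134] v=[-0.9293]
Step 33: x=[3.4893] v=[-0.8276]
Step 34: x=[3.3812] v=[-0.7208]
Step 35: x=[3.2898] v=[-0.6096]
Step 36: x=[3.2156] v=[-0.4946]
Step 37: x=[3.1591] v=[-0.3766]
Step 38: x=[3.1207] v=[-0.2563]
Step 39: x=[3.1005] v=[-0.1344]
Step 40: x=[3.0987] v=[-0.0117]
Step 41: x=[3.1154] v=[0.1111]
First v>=0 after going negative at step 41, time=6.1500

Answer: 6.1500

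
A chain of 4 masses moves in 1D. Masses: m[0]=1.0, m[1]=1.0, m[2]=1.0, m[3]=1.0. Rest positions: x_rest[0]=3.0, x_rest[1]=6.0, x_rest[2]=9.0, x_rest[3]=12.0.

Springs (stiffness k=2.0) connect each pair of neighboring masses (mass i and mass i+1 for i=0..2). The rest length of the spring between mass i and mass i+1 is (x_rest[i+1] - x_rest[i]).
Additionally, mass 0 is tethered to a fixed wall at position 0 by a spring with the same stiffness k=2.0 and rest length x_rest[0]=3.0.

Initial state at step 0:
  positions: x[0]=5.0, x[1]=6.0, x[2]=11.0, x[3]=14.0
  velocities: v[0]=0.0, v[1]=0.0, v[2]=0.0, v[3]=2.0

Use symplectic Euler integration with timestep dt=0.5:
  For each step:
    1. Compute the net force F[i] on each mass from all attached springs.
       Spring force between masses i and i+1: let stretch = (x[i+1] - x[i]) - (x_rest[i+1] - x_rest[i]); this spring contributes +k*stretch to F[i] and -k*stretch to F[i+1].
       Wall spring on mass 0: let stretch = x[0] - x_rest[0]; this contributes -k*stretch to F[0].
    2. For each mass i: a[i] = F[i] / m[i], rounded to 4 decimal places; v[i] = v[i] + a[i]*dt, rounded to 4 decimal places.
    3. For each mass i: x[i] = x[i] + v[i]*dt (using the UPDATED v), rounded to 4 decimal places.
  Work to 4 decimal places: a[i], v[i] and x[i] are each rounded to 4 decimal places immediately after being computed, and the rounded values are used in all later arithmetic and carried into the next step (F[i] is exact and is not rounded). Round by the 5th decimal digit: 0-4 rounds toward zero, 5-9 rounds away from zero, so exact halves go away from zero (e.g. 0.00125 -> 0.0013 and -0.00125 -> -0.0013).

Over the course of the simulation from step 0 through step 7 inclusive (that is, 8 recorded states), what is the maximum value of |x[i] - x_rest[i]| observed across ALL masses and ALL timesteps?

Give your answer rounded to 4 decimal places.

Step 0: x=[5.0000 6.0000 11.0000 14.0000] v=[0.0000 0.0000 0.0000 2.0000]
Step 1: x=[3.0000 8.0000 10.0000 15.0000] v=[-4.0000 4.0000 -2.0000 2.0000]
Step 2: x=[2.0000 8.5000 10.5000 15.0000] v=[-2.0000 1.0000 1.0000 0.0000]
Step 3: x=[3.2500 6.7500 12.2500 14.2500] v=[2.5000 -3.5000 3.5000 -1.5000]
Step 4: x=[4.6250 6.0000 12.2500 14.0000] v=[2.7500 -1.5000 0.0000 -0.5000]
Step 5: x=[4.3750 7.6875 10.0000 14.3750] v=[-0.5000 3.3750 -4.5000 0.7500]
Step 6: x=[3.5938 8.8750 8.7813 14.0625] v=[-1.5625 2.3750 -2.4375 -0.6250]
Step 7: x=[3.6563 7.3751 10.2500 12.6094] v=[0.1249 -2.9999 2.9374 -2.9062]
Max displacement = 3.2500

Answer: 3.2500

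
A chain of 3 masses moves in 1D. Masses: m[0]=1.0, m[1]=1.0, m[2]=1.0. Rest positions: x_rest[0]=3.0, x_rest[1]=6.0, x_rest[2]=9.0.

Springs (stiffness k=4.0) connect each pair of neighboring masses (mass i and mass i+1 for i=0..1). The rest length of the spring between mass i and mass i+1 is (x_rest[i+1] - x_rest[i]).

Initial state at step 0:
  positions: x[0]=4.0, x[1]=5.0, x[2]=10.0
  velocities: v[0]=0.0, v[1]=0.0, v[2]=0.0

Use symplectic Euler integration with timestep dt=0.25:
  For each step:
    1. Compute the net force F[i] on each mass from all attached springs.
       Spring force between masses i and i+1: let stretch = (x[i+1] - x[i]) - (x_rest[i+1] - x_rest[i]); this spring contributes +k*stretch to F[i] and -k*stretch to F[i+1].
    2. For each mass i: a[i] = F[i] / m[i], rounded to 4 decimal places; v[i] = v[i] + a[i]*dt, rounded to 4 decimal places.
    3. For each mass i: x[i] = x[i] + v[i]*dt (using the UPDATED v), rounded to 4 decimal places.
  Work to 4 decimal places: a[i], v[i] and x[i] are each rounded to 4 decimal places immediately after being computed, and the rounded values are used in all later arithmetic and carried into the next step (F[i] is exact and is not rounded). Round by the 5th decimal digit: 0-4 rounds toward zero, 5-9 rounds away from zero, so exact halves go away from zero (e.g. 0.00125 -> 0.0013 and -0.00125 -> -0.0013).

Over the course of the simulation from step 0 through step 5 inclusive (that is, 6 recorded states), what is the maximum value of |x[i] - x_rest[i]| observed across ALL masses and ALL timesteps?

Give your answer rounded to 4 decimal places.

Answer: 1.8125

Derivation:
Step 0: x=[4.0000 5.0000 10.0000] v=[0.0000 0.0000 0.0000]
Step 1: x=[3.5000 6.0000 9.5000] v=[-2.0000 4.0000 -2.0000]
Step 2: x=[2.8750 7.2500 8.8750] v=[-2.5000 5.0000 -2.5000]
Step 3: x=[2.5938 7.8125 8.5938] v=[-1.1250 2.2500 -1.1250]
Step 4: x=[2.8672 7.2657 8.8672] v=[1.0937 -2.1874 1.0937]
Step 5: x=[3.4903 6.0196 9.4903] v=[2.4922 -4.9844 2.4922]
Max displacement = 1.8125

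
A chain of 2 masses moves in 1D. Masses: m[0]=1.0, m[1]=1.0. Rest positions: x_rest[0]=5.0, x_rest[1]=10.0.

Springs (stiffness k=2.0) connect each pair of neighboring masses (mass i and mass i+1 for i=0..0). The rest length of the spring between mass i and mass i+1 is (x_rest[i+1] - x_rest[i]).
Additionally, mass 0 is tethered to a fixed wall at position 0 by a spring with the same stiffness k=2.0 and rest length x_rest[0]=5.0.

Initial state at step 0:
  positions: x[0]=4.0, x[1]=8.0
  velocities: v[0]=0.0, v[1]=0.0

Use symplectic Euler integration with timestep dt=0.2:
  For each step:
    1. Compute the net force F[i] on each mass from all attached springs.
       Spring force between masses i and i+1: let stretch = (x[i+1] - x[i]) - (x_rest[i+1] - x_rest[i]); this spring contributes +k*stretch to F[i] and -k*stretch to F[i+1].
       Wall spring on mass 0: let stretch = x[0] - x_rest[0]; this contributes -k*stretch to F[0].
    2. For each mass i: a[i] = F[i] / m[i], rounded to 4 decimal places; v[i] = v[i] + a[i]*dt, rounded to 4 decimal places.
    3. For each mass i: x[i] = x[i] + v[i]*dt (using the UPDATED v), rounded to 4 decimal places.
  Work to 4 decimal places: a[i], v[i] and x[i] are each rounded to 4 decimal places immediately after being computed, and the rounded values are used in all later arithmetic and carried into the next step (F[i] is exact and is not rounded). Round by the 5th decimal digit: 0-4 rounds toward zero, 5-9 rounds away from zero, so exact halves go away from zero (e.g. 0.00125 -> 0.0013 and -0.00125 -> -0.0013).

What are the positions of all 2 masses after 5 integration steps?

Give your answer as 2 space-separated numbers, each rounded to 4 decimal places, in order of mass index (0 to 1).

Step 0: x=[4.0000 8.0000] v=[0.0000 0.0000]
Step 1: x=[4.0000 8.0800] v=[0.0000 0.4000]
Step 2: x=[4.0064 8.2336] v=[0.0320 0.7680]
Step 3: x=[4.0305 8.4490] v=[0.1203 1.0771]
Step 4: x=[4.0856 8.7109] v=[0.2755 1.3097]
Step 5: x=[4.1839 9.0028] v=[0.4914 1.4596]

Answer: 4.1839 9.0028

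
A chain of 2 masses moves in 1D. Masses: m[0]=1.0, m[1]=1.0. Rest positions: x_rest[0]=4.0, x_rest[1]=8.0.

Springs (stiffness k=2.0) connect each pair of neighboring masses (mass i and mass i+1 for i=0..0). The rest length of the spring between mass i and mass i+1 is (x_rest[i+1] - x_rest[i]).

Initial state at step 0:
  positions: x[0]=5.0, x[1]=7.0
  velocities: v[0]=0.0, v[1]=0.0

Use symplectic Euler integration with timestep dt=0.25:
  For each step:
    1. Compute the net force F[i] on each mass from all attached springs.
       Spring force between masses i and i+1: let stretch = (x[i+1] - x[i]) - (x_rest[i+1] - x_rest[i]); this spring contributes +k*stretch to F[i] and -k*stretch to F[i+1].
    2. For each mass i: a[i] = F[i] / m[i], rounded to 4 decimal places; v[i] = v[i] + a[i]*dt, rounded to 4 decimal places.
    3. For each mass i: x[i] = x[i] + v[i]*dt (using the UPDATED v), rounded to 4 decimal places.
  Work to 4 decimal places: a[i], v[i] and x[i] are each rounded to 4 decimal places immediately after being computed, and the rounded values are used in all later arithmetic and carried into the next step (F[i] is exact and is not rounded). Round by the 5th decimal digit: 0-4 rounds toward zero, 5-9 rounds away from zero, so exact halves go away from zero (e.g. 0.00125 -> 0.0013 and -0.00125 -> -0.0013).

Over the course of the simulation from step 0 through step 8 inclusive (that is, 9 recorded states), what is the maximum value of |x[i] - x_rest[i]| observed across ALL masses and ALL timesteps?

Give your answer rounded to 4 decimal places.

Step 0: x=[5.0000 7.0000] v=[0.0000 0.0000]
Step 1: x=[4.7500 7.2500] v=[-1.0000 1.0000]
Step 2: x=[4.3125 7.6875] v=[-1.7500 1.7500]
Step 3: x=[3.7969 8.2031] v=[-2.0625 2.0625]
Step 4: x=[3.3321 8.6680] v=[-1.8594 1.8594]
Step 5: x=[3.0342 8.9659] v=[-1.1915 1.1915]
Step 6: x=[2.9778 9.0223] v=[-0.2257 0.2257]
Step 7: x=[3.1770 8.8232] v=[0.7966 -0.7966]
Step 8: x=[3.5819 8.4183] v=[1.6197 -1.6197]
Max displacement = 1.0223

Answer: 1.0223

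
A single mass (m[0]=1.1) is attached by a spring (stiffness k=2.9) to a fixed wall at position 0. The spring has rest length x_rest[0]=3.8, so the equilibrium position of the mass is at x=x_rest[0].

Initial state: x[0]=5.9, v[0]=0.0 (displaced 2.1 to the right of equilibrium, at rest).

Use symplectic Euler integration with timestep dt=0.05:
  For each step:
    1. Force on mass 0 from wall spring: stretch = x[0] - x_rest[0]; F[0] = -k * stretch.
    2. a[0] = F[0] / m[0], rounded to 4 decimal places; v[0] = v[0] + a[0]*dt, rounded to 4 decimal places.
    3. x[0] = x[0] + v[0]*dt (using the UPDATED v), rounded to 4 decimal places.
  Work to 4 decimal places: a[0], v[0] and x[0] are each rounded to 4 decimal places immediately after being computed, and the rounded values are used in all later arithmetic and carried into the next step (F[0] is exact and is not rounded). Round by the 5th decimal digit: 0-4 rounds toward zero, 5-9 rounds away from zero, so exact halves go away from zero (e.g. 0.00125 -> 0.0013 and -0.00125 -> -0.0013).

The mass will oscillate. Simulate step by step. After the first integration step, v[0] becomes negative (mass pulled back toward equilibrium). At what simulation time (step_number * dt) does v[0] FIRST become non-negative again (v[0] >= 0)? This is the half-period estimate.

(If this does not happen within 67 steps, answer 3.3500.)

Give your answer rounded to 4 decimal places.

Answer: 1.9500

Derivation:
Step 0: x=[5.9000] v=[0.0000]
Step 1: x=[5.8862] v=[-0.2768]
Step 2: x=[5.8586] v=[-0.5518]
Step 3: x=[5.8174] v=[-0.8232]
Step 4: x=[5.7629] v=[-1.0891]
Step 5: x=[5.6955] v=[-1.3478]
Step 6: x=[5.6156] v=[-1.5977]
Step 7: x=[5.5238] v=[-1.8370]
Step 8: x=[5.4206] v=[-2.0642]
Step 9: x=[5.3067] v=[-2.2778]
Step 10: x=[5.1829] v=[-2.4764]
Step 11: x=[5.0500] v=[-2.6587]
Step 12: x=[4.9088] v=[-2.8235]
Step 13: x=[4.7603] v=[-2.9697]
Step 14: x=[4.6055] v=[-3.0963]
Step 15: x=[4.4454] v=[-3.2025]
Step 16: x=[4.2810] v=[-3.2876]
Step 17: x=[4.1135] v=[-3.3510]
Step 18: x=[3.9439] v=[-3.3923]
Step 19: x=[3.7733] v=[-3.4113]
Step 20: x=[3.6029] v=[-3.4078]
Step 21: x=[3.4338] v=[-3.3818]
Step 22: x=[3.2671] v=[-3.3335]
Step 23: x=[3.1039] v=[-3.2633]
Step 24: x=[2.9453] v=[-3.1715]
Step 25: x=[2.7924] v=[-3.0588]
Step 26: x=[2.6461] v=[-2.9260]
Step 27: x=[2.5074] v=[-2.7739]
Step 28: x=[2.3772] v=[-2.6035]
Step 29: x=[2.2564] v=[-2.4160]
Step 30: x=[2.1458] v=[-2.2125]
Step 31: x=[2.0461] v=[-1.9944]
Step 32: x=[1.9579] v=[-1.7632]
Step 33: x=[1.8819] v=[-1.5204]
Step 34: x=[1.8185] v=[-1.2676]
Step 35: x=[1.7682] v=[-1.0064]
Step 36: x=[1.7313] v=[-0.7386]
Step 37: x=[1.7080] v=[-0.4659]
Step 38: x=[1.6985] v=[-0.1901]
Step 39: x=[1.7028] v=[0.0869]
First v>=0 after going negative at step 39, time=1.9500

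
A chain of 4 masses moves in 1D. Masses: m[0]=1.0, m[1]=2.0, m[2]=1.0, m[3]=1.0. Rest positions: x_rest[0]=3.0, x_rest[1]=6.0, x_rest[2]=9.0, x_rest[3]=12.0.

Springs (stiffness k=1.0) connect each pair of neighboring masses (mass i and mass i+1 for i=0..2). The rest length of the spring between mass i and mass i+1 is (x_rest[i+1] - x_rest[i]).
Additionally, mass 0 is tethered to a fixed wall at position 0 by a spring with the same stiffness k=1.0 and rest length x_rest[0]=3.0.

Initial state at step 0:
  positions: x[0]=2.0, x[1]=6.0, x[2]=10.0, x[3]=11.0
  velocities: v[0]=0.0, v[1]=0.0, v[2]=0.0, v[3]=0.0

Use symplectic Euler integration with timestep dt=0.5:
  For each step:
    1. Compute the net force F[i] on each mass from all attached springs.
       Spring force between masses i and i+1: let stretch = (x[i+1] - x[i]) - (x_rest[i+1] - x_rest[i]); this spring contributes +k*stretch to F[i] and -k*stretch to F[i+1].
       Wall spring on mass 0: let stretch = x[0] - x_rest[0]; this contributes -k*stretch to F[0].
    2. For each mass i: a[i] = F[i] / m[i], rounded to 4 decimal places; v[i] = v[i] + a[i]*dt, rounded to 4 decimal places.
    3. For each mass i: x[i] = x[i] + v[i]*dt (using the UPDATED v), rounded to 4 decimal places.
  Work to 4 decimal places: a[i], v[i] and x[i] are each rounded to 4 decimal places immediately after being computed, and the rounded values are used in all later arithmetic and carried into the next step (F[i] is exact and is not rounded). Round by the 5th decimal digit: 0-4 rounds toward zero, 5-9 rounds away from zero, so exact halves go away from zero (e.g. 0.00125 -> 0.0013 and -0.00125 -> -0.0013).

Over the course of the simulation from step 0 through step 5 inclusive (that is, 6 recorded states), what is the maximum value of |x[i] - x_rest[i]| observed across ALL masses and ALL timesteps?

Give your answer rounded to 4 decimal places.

Answer: 1.3359

Derivation:
Step 0: x=[2.0000 6.0000 10.0000 11.0000] v=[0.0000 0.0000 0.0000 0.0000]
Step 1: x=[2.5000 6.0000 9.2500 11.5000] v=[1.0000 0.0000 -1.5000 1.0000]
Step 2: x=[3.2500 5.9688 8.2500 12.1875] v=[1.5000 -0.0625 -2.0000 1.3750]
Step 3: x=[3.8672 5.8829 7.6641 12.6407] v=[1.2344 -0.1719 -1.1719 0.9063]
Step 4: x=[4.0216 5.7676 7.8770 12.5997] v=[0.3087 -0.2306 0.4258 -0.0820]
Step 5: x=[3.6071 5.6977 8.7433 12.1280] v=[-0.8291 -0.1398 1.7325 -0.9434]
Max displacement = 1.3359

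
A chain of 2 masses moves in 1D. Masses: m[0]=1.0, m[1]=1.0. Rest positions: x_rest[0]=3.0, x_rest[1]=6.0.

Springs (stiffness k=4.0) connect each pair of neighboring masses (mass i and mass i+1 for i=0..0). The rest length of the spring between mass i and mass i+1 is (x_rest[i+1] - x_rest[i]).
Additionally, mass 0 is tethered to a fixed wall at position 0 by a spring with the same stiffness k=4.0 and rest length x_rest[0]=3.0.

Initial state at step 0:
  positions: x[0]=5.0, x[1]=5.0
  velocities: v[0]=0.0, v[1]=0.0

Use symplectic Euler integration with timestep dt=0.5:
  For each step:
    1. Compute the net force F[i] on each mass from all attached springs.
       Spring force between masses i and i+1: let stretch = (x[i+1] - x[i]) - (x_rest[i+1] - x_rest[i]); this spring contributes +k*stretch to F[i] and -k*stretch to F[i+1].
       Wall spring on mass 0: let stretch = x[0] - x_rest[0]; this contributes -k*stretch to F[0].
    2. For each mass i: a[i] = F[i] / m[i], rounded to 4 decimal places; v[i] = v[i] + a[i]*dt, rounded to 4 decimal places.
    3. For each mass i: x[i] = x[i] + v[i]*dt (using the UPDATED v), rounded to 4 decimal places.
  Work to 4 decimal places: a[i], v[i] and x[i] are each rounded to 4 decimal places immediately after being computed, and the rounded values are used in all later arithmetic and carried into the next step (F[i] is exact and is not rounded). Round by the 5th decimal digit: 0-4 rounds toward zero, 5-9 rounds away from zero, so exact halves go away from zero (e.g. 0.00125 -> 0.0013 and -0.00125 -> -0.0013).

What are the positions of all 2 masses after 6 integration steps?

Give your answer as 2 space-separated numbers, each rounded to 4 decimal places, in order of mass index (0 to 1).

Step 0: x=[5.0000 5.0000] v=[0.0000 0.0000]
Step 1: x=[0.0000 8.0000] v=[-10.0000 6.0000]
Step 2: x=[3.0000 6.0000] v=[6.0000 -4.0000]
Step 3: x=[6.0000 4.0000] v=[6.0000 -4.0000]
Step 4: x=[1.0000 7.0000] v=[-10.0000 6.0000]
Step 5: x=[1.0000 7.0000] v=[0.0000 0.0000]
Step 6: x=[6.0000 4.0000] v=[10.0000 -6.0000]

Answer: 6.0000 4.0000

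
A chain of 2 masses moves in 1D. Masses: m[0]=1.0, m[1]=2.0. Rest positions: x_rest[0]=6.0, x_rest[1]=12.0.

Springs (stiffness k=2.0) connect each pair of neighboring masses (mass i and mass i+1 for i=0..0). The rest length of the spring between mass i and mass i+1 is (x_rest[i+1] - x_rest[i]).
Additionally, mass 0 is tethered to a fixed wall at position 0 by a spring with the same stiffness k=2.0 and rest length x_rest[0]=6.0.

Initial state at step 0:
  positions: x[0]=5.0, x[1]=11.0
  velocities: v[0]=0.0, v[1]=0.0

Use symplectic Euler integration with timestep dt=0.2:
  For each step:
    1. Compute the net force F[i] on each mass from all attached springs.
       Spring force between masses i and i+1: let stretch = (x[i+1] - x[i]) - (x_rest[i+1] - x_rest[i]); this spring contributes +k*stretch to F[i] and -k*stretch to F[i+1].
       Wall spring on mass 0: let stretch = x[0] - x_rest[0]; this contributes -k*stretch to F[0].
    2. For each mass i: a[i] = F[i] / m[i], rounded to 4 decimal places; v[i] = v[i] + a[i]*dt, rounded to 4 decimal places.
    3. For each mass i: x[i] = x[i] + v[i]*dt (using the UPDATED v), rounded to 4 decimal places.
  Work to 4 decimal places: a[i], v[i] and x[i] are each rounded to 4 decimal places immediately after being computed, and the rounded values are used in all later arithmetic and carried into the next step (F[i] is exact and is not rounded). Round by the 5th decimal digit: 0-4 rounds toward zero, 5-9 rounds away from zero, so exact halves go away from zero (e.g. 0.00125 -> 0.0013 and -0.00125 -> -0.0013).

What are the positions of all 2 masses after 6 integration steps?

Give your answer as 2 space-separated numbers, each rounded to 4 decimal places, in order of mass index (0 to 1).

Step 0: x=[5.0000 11.0000] v=[0.0000 0.0000]
Step 1: x=[5.0800 11.0000] v=[0.4000 0.0000]
Step 2: x=[5.2272 11.0032] v=[0.7360 0.0160]
Step 3: x=[5.4183 11.0154] v=[0.9555 0.0608]
Step 4: x=[5.6237 11.0437] v=[1.0270 0.1414]
Step 5: x=[5.8128 11.0952] v=[0.9455 0.2574]
Step 6: x=[5.9595 11.1754] v=[0.7333 0.4009]

Answer: 5.9595 11.1754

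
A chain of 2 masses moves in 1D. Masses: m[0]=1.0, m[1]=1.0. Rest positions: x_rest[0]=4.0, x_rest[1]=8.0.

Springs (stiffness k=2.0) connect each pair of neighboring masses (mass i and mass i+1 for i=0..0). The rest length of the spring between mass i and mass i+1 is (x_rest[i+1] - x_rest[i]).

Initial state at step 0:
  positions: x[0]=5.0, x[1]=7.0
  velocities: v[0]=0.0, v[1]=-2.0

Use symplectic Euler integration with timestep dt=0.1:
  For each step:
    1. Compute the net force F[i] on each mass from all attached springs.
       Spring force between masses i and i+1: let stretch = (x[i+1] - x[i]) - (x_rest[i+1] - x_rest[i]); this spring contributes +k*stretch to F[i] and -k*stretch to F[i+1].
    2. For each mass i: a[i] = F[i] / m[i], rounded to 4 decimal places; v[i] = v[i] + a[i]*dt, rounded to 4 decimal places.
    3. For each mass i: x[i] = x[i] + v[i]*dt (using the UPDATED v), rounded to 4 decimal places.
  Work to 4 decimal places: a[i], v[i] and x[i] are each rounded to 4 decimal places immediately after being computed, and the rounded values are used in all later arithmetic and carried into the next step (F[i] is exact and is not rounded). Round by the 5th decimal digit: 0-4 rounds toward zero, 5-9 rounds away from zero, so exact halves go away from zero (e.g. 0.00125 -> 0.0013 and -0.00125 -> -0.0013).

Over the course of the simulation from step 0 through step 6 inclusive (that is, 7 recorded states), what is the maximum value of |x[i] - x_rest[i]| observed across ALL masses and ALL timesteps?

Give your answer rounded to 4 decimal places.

Answer: 1.3845

Derivation:
Step 0: x=[5.0000 7.0000] v=[0.0000 -2.0000]
Step 1: x=[4.9600 6.8400] v=[-0.4000 -1.6000]
Step 2: x=[4.8776 6.7224] v=[-0.8240 -1.1760]
Step 3: x=[4.7521 6.6479] v=[-1.2550 -0.7450]
Step 4: x=[4.5845 6.6155] v=[-1.6758 -0.3242]
Step 5: x=[4.3775 6.6225] v=[-2.0696 0.0696]
Step 6: x=[4.1354 6.6646] v=[-2.4206 0.4206]
Max displacement = 1.3845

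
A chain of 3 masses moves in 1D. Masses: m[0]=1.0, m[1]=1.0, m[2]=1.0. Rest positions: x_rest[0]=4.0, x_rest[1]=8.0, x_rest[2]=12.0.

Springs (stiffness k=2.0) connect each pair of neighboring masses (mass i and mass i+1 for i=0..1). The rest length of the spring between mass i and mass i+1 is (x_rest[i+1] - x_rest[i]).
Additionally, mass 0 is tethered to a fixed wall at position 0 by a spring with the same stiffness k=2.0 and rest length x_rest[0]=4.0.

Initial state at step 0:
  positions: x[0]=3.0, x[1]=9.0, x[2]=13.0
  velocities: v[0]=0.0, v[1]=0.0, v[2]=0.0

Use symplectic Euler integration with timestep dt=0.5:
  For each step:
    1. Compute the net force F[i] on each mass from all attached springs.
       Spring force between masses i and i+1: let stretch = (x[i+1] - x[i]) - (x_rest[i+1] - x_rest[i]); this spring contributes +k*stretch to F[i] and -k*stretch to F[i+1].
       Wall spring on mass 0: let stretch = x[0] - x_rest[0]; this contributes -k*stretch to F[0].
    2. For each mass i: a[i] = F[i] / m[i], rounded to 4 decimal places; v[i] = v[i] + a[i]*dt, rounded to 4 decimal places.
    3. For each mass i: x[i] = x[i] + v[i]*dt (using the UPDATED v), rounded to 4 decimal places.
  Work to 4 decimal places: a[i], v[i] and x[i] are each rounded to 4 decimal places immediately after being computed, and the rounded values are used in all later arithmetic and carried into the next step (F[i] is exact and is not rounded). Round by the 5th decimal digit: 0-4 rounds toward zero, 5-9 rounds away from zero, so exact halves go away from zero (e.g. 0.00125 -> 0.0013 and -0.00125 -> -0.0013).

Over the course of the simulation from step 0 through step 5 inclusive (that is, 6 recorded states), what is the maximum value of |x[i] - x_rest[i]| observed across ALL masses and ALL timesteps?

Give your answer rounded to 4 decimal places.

Step 0: x=[3.0000 9.0000 13.0000] v=[0.0000 0.0000 0.0000]
Step 1: x=[4.5000 8.0000 13.0000] v=[3.0000 -2.0000 0.0000]
Step 2: x=[5.5000 7.7500 12.5000] v=[2.0000 -0.5000 -1.0000]
Step 3: x=[4.8750 8.7500 11.6250] v=[-1.2500 2.0000 -1.7500]
Step 4: x=[3.7500 9.2500 11.3125] v=[-2.2500 1.0000 -0.6250]
Step 5: x=[3.5000 8.0313 11.9688] v=[-0.5000 -2.4375 1.3125]
Max displacement = 1.5000

Answer: 1.5000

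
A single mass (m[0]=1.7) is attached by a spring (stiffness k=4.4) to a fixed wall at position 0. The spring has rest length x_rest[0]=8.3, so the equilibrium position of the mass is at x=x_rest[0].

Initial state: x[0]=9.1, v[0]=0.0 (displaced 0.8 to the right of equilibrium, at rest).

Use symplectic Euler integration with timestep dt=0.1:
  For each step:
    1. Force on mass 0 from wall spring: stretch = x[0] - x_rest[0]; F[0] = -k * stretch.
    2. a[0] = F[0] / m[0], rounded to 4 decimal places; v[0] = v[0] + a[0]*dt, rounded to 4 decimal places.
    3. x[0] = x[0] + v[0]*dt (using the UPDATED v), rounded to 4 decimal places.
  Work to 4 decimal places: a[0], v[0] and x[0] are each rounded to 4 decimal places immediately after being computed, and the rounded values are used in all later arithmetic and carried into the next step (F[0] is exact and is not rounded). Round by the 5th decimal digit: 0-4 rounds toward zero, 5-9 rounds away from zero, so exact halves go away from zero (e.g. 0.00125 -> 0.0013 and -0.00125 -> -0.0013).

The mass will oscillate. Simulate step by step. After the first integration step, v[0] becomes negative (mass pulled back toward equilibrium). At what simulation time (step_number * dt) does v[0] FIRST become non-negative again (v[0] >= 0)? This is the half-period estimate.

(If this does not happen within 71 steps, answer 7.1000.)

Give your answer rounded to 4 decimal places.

Step 0: x=[9.1000] v=[0.0000]
Step 1: x=[9.0793] v=[-0.2071]
Step 2: x=[9.0384] v=[-0.4088]
Step 3: x=[8.9784] v=[-0.5999]
Step 4: x=[8.9009] v=[-0.7755]
Step 5: x=[8.8078] v=[-0.9310]
Step 6: x=[8.7016] v=[-1.0624]
Step 7: x=[8.5850] v=[-1.1663]
Step 8: x=[8.4610] v=[-1.2401]
Step 9: x=[8.3328] v=[-1.2818]
Step 10: x=[8.2038] v=[-1.2903]
Step 11: x=[8.0773] v=[-1.2654]
Step 12: x=[7.9565] v=[-1.2078]
Step 13: x=[7.8446] v=[-1.1189]
Step 14: x=[7.7445] v=[-1.0010]
Step 15: x=[7.6588] v=[-0.8572]
Step 16: x=[7.5897] v=[-0.6912]
Step 17: x=[7.5390] v=[-0.5074]
Step 18: x=[7.5080] v=[-0.3104]
Step 19: x=[7.4975] v=[-0.1054]
Step 20: x=[7.5077] v=[0.1023]
First v>=0 after going negative at step 20, time=2.0000

Answer: 2.0000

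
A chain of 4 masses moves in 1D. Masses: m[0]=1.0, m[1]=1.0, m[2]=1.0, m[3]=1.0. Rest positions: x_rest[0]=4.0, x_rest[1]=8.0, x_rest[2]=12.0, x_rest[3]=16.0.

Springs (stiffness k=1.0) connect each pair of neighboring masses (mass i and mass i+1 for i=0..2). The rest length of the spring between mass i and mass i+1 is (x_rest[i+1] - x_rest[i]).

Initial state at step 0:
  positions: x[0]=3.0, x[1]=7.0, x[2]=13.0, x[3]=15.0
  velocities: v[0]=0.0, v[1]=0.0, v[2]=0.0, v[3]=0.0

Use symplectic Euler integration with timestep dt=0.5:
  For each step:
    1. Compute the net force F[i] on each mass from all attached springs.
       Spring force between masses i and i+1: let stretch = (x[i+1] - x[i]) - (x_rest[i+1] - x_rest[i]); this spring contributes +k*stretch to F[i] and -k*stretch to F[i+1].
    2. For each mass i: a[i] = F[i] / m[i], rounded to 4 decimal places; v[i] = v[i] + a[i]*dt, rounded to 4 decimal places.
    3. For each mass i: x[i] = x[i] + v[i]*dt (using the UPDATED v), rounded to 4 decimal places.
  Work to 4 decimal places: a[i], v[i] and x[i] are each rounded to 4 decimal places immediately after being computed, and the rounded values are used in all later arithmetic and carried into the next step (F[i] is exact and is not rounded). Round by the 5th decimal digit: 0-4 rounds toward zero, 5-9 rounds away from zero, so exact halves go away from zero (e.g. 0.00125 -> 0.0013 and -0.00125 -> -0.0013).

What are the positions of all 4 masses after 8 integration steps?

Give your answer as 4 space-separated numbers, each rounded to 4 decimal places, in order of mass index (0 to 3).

Answer: 3.2066 8.4702 11.5887 14.7350

Derivation:
Step 0: x=[3.0000 7.0000 13.0000 15.0000] v=[0.0000 0.0000 0.0000 0.0000]
Step 1: x=[3.0000 7.5000 12.0000 15.5000] v=[0.0000 1.0000 -2.0000 1.0000]
Step 2: x=[3.1250 8.0000 10.7500 16.1250] v=[0.2500 1.0000 -2.5000 1.2500]
Step 3: x=[3.4688 7.9688 10.1563 16.4063] v=[0.6875 -0.0625 -1.1875 0.5625]
Step 4: x=[3.9376 7.3594 10.5782 16.1251] v=[0.9375 -1.2188 0.8438 -0.5625]
Step 5: x=[4.2618 6.6993 11.5822 15.4571] v=[0.6484 -1.3203 2.0079 -1.3360]
Step 6: x=[4.1954 6.6505 12.3342 14.8204] v=[-0.1329 -0.0976 1.5039 -1.2735]
Step 7: x=[3.7427 7.4089 12.2868 14.5621] v=[-0.9054 1.5167 -0.0949 -0.5166]
Step 8: x=[3.2066 8.4702 11.5887 14.7350] v=[-1.0723 2.1226 -1.3962 0.3458]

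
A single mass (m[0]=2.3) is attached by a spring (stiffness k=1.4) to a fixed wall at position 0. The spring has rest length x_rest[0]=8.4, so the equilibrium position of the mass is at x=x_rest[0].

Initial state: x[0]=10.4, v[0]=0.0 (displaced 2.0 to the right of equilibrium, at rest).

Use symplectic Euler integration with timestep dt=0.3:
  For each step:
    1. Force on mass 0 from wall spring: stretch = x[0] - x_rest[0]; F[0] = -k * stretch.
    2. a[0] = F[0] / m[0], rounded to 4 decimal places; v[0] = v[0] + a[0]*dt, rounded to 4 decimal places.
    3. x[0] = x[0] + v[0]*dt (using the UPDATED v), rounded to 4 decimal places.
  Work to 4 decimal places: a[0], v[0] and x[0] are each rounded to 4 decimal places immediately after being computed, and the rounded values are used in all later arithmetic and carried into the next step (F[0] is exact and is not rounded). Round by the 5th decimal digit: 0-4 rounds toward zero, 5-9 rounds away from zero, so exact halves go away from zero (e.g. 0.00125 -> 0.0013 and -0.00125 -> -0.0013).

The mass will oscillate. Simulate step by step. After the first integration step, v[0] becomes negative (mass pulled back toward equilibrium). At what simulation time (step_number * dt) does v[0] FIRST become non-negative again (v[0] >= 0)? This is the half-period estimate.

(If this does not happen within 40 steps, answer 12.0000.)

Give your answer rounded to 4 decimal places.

Answer: 4.2000

Derivation:
Step 0: x=[10.4000] v=[0.0000]
Step 1: x=[10.2904] v=[-0.3652]
Step 2: x=[10.0773] v=[-0.7104]
Step 3: x=[9.7723] v=[-1.0167]
Step 4: x=[9.3921] v=[-1.2673]
Step 5: x=[8.9576] v=[-1.4485]
Step 6: x=[8.4925] v=[-1.5503]
Step 7: x=[8.0223] v=[-1.5672]
Step 8: x=[7.5728] v=[-1.4982]
Step 9: x=[7.1686] v=[-1.3472]
Step 10: x=[6.8319] v=[-1.1224]
Step 11: x=[6.5811] v=[-0.8361]
Step 12: x=[6.4299] v=[-0.5039]
Step 13: x=[6.3867] v=[-0.1441]
Step 14: x=[6.4538] v=[0.2236]
First v>=0 after going negative at step 14, time=4.2000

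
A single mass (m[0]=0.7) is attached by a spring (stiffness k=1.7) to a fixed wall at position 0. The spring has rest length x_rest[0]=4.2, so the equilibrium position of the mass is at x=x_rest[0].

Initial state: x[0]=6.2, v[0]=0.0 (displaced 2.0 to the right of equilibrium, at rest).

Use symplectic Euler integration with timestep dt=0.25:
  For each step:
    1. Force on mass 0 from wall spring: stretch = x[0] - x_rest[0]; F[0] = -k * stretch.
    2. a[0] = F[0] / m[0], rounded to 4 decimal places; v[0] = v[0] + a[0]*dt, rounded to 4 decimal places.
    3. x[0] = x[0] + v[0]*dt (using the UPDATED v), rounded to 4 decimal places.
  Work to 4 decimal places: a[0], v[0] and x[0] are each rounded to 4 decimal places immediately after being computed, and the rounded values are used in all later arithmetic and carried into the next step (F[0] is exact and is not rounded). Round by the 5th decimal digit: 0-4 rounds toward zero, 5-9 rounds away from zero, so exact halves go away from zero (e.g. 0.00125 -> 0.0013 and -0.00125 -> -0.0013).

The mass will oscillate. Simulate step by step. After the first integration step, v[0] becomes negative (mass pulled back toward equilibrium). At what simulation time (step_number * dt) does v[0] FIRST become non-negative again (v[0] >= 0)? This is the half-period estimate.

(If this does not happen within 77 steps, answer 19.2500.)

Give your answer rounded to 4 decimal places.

Step 0: x=[6.2000] v=[0.0000]
Step 1: x=[5.8964] v=[-1.2143]
Step 2: x=[5.3353] v=[-2.2443]
Step 3: x=[4.6019] v=[-2.9336]
Step 4: x=[3.8075] v=[-3.1776]
Step 5: x=[3.0727] v=[-2.9393]
Step 6: x=[2.5090] v=[-2.2549]
Step 7: x=[2.2020] v=[-1.2282]
Step 8: x=[2.1982] v=[-0.0151]
Step 9: x=[2.4983] v=[1.2003]
First v>=0 after going negative at step 9, time=2.2500

Answer: 2.2500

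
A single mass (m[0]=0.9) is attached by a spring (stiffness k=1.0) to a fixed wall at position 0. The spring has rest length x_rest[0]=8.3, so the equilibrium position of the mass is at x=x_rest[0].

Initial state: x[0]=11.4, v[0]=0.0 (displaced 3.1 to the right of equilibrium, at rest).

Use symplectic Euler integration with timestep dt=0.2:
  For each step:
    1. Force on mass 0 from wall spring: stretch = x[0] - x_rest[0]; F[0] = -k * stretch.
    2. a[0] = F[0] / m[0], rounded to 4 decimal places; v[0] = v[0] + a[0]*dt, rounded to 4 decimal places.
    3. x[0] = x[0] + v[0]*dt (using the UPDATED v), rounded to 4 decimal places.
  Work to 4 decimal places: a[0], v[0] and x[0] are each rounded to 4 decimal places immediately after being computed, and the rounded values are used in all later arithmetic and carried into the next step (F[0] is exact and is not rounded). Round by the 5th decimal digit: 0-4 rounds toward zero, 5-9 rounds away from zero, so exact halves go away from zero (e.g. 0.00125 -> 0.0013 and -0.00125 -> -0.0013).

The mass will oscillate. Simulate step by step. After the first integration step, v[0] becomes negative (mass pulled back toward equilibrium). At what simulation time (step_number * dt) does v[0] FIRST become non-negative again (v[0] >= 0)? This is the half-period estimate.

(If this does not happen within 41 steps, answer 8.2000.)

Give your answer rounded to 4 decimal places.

Step 0: x=[11.4000] v=[0.0000]
Step 1: x=[11.2622] v=[-0.6889]
Step 2: x=[10.9928] v=[-1.3472]
Step 3: x=[10.6037] v=[-1.9456]
Step 4: x=[10.1122] v=[-2.4575]
Step 5: x=[9.5402] v=[-2.8602]
Step 6: x=[8.9130] v=[-3.1358]
Step 7: x=[8.2586] v=[-3.2720]
Step 8: x=[7.6060] v=[-3.2628]
Step 9: x=[6.9843] v=[-3.1086]
Step 10: x=[6.4211] v=[-2.8162]
Step 11: x=[5.9414] v=[-2.3987]
Step 12: x=[5.5665] v=[-1.8746]
Step 13: x=[5.3131] v=[-1.2672]
Step 14: x=[5.1924] v=[-0.6034]
Step 15: x=[5.2098] v=[0.0872]
First v>=0 after going negative at step 15, time=3.0000

Answer: 3.0000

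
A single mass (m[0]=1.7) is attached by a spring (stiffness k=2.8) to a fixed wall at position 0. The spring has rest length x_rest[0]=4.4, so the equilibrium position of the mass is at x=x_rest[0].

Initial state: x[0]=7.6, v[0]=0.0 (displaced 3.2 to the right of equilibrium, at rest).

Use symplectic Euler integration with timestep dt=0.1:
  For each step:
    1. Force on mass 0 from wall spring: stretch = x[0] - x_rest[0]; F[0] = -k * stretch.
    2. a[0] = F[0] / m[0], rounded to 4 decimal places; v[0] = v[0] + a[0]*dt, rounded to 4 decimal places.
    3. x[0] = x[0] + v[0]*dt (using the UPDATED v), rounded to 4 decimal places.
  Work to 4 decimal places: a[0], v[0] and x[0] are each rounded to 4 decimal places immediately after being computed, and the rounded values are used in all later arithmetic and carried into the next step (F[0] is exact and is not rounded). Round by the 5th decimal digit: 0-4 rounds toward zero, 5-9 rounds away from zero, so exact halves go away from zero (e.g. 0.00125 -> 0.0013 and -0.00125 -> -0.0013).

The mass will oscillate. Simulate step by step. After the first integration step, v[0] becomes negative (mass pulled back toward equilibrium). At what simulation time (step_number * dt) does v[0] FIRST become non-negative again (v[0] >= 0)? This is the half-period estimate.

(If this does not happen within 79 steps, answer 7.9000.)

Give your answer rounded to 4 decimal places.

Answer: 2.5000

Derivation:
Step 0: x=[7.6000] v=[0.0000]
Step 1: x=[7.5473] v=[-0.5271]
Step 2: x=[7.4428] v=[-1.0455]
Step 3: x=[7.2881] v=[-1.5467]
Step 4: x=[7.0859] v=[-2.0224]
Step 5: x=[6.8394] v=[-2.4648]
Step 6: x=[6.5527] v=[-2.8666]
Step 7: x=[6.2306] v=[-3.2212]
Step 8: x=[5.8783] v=[-3.5227]
Step 9: x=[5.5017] v=[-3.7662]
Step 10: x=[5.1069] v=[-3.9477]
Step 11: x=[4.7005] v=[-4.0641]
Step 12: x=[4.2891] v=[-4.1136]
Step 13: x=[3.8796] v=[-4.0953]
Step 14: x=[3.4786] v=[-4.0096]
Step 15: x=[3.0928] v=[-3.8578]
Step 16: x=[2.7286] v=[-3.6425]
Step 17: x=[2.3919] v=[-3.3672]
Step 18: x=[2.0883] v=[-3.0365]
Step 19: x=[1.8227] v=[-2.6558]
Step 20: x=[1.5996] v=[-2.2313]
Step 21: x=[1.4226] v=[-1.7701]
Step 22: x=[1.2946] v=[-1.2797]
Step 23: x=[1.2178] v=[-0.7682]
Step 24: x=[1.1934] v=[-0.2441]
Step 25: x=[1.2218] v=[0.2841]
First v>=0 after going negative at step 25, time=2.5000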